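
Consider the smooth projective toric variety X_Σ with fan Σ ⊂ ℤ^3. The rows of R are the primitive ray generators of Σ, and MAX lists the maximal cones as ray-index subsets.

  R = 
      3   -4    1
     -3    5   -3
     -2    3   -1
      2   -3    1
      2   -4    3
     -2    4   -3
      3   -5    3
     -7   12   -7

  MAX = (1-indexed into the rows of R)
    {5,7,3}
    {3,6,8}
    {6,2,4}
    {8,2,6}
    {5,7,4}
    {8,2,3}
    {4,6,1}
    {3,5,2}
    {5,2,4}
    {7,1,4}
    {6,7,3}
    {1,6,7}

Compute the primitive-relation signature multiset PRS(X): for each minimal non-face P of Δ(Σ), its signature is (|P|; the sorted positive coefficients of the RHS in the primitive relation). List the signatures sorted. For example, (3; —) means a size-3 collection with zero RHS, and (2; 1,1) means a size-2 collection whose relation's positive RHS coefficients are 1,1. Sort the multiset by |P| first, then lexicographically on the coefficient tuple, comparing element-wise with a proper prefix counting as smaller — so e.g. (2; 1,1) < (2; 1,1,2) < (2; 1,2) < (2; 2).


Minimal non-faces — 12 found among 8 rays, 12 max cones:

  {2,7}:  v_{2} + v_{7} = 0 ; sig = (2; —)
  {3,4}:  v_{3} + v_{4} = 0 ; sig = (2; —)
  {5,6}:  v_{5} + v_{6} = 0 ; sig = (2; —)
  {1,2}:  v_{1} + v_{2} = v_{4} + v_{6} ; sig = (2; 1,1)
  {1,3}:  v_{1} + v_{3} = v_{6} + v_{7} ; sig = (2; 1,1)
  {1,5}:  v_{1} + v_{5} = v_{4} + v_{7} ; sig = (2; 1,1)
  {4,8}:  v_{4} + v_{8} = v_{2} + v_{6} ; sig = (2; 1,1)
  {5,8}:  v_{5} + v_{8} = v_{2} + v_{3} ; sig = (2; 1,1)
  {7,8}:  v_{7} + v_{8} = v_{3} + v_{6} ; sig = (2; 1,1)
  {1,8}:  v_{1} + v_{8} = 2·v_{6} ; sig = (2; 2)
  {2,3,6}:  v_{2} + v_{3} + v_{6} = v_{8} ; sig = (3; 1)
  {4,6,7}:  v_{4} + v_{6} + v_{7} = v_{1} ; sig = (3; 1)

so the primitive-relation signature multiset is
[(2; —), (2; —), (2; —), (2; 1,1), (2; 1,1), (2; 1,1), (2; 1,1), (2; 1,1), (2; 1,1), (2; 2), (3; 1), (3; 1)]


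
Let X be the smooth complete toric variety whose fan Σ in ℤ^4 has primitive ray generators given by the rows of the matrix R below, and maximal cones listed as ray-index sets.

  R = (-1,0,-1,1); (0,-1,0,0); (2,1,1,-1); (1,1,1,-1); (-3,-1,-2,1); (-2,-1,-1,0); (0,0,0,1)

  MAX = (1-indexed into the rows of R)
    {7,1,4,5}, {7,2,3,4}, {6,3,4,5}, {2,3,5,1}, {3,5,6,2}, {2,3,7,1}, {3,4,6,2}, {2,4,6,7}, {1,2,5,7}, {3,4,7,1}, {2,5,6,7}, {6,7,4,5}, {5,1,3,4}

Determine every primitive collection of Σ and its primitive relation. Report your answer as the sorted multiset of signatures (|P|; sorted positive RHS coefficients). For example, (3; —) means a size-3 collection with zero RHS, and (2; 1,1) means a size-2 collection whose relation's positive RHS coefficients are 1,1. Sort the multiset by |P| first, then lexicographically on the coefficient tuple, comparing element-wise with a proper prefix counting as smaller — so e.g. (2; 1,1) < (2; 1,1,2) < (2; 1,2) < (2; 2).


Σ has 5 primitive collections:

  • {1,6}:  v_{1} + v_{6} = v_{5} — sig = (2; 1)
  • {1,2,4}:  v_{1} + v_{2} + v_{4} = 0 — sig = (3; —)
  • {3,6,7}:  v_{3} + v_{6} + v_{7} = 0 — sig = (3; —)
  • {2,4,5}:  v_{2} + v_{4} + v_{5} = v_{6} — sig = (3; 1)
  • {3,5,7}:  v_{3} + v_{5} + v_{7} = v_{1} — sig = (3; 1)

Signatures (|P|; sorted positive RHS coefficients), sorted:
[(2; 1), (3; —), (3; —), (3; 1), (3; 1)]


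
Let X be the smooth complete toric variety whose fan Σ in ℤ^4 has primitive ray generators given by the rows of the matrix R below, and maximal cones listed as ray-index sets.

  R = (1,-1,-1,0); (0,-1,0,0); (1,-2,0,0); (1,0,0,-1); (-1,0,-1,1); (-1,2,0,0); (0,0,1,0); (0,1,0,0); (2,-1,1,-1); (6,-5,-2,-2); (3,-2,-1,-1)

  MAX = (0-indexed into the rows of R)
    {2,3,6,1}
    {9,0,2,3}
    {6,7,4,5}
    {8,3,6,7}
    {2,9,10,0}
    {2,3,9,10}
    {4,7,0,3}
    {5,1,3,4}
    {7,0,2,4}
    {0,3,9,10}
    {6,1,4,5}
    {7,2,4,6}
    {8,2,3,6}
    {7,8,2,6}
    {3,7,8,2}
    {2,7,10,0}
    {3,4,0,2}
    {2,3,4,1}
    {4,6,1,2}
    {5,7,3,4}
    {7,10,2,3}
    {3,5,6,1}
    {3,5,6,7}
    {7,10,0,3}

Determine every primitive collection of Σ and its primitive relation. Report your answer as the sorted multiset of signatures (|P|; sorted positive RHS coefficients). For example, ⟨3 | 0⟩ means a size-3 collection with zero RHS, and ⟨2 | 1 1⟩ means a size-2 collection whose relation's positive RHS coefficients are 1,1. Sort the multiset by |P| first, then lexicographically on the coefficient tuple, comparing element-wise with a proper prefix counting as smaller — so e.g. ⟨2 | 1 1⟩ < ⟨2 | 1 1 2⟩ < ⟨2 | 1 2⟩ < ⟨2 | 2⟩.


Primitive collections (25):

  P={1,7}:  v_{1} + v_{7} = 0  ⇒ sig = ⟨2 | 0⟩
  P={2,5}:  v_{2} + v_{5} = 0  ⇒ sig = ⟨2 | 0⟩
  P={0,6}:  v_{0} + v_{6} = v_{2} + v_{7}  ⇒ sig = ⟨2 | 1 1⟩
  P={4,8}:  v_{4} + v_{8} = v_{2} + v_{7}  ⇒ sig = ⟨2 | 1 1⟩
  P={0,1}:  v_{0} + v_{1} = v_{2} + v_{3} + v_{4}  ⇒ sig = ⟨2 | 1 1 1⟩
  P={0,5}:  v_{0} + v_{5} = v_{3} + v_{4} + v_{7}  ⇒ sig = ⟨2 | 1 1 1⟩
  P={1,8}:  v_{1} + v_{8} = v_{2} + v_{3} + v_{6}  ⇒ sig = ⟨2 | 1 1 1⟩
  P={1,10}:  v_{1} + v_{10} = v_{0} + v_{2} + v_{3}  ⇒ sig = ⟨2 | 1 1 1⟩
  P={5,8}:  v_{5} + v_{8} = v_{3} + v_{6} + v_{7}  ⇒ sig = ⟨2 | 1 1 1⟩
  P={5,9}:  v_{5} + v_{9} = v_{0} + v_{3} + v_{10}  ⇒ sig = ⟨2 | 1 1 1⟩
  P={5,10}:  v_{5} + v_{10} = v_{0} + v_{3} + v_{7}  ⇒ sig = ⟨2 | 1 1 1⟩
  P={6,9}:  v_{6} + v_{9} = 2·v_{2} + v_{3} + v_{7} + v_{10}  ⇒ sig = ⟨2 | 1 1 1 2⟩
  P={4,9}:  v_{4} + v_{9} = 3·v_{0} + v_{2} + v_{3}  ⇒ sig = ⟨2 | 1 1 3⟩
  P={0,8}:  v_{0} + v_{8} = 2·v_{2} + v_{3} + 2·v_{7}  ⇒ sig = ⟨2 | 1 2 2⟩
  P={6,10}:  v_{6} + v_{10} = 2·v_{2} + v_{3} + 2·v_{7}  ⇒ sig = ⟨2 | 1 2 2⟩
  P={8,9}:  v_{8} + v_{9} = 3·v_{2} + 2·v_{3} + 2·v_{7} + v_{10}  ⇒ sig = ⟨2 | 1 2 2 3⟩
  P={4,10}:  v_{4} + v_{10} = 2·v_{0}  ⇒ sig = ⟨2 | 2⟩
  P={7,9}:  v_{7} + v_{9} = 2·v_{10}  ⇒ sig = ⟨2 | 2⟩
  P={1,9}:  v_{1} + v_{9} = 2·v_{0} + 2·v_{2} + 2·v_{3}  ⇒ sig = ⟨2 | 2 2 2⟩
  P={8,10}:  v_{8} + v_{10} = 3·v_{2} + 2·v_{3} + 3·v_{7}  ⇒ sig = ⟨2 | 2 3 3⟩
  P={3,4,6}:  v_{3} + v_{4} + v_{6} = 0  ⇒ sig = ⟨3 | 0⟩
  P={0,2,3,7}:  v_{0} + v_{2} + v_{3} + v_{7} = v_{10}  ⇒ sig = ⟨4 | 1⟩
  P={0,2,3,10}:  v_{0} + v_{2} + v_{3} + v_{10} = v_{9}  ⇒ sig = ⟨4 | 1⟩
  P={2,3,4,7}:  v_{2} + v_{3} + v_{4} + v_{7} = v_{0}  ⇒ sig = ⟨4 | 1⟩
  P={2,3,6,7}:  v_{2} + v_{3} + v_{6} + v_{7} = v_{8}  ⇒ sig = ⟨4 | 1⟩

Hence PRS(X_Σ) =
[⟨2 | 0⟩, ⟨2 | 0⟩, ⟨2 | 1 1⟩, ⟨2 | 1 1⟩, ⟨2 | 1 1 1⟩, ⟨2 | 1 1 1⟩, ⟨2 | 1 1 1⟩, ⟨2 | 1 1 1⟩, ⟨2 | 1 1 1⟩, ⟨2 | 1 1 1⟩, ⟨2 | 1 1 1⟩, ⟨2 | 1 1 1 2⟩, ⟨2 | 1 1 3⟩, ⟨2 | 1 2 2⟩, ⟨2 | 1 2 2⟩, ⟨2 | 1 2 2 3⟩, ⟨2 | 2⟩, ⟨2 | 2⟩, ⟨2 | 2 2 2⟩, ⟨2 | 2 3 3⟩, ⟨3 | 0⟩, ⟨4 | 1⟩, ⟨4 | 1⟩, ⟨4 | 1⟩, ⟨4 | 1⟩]


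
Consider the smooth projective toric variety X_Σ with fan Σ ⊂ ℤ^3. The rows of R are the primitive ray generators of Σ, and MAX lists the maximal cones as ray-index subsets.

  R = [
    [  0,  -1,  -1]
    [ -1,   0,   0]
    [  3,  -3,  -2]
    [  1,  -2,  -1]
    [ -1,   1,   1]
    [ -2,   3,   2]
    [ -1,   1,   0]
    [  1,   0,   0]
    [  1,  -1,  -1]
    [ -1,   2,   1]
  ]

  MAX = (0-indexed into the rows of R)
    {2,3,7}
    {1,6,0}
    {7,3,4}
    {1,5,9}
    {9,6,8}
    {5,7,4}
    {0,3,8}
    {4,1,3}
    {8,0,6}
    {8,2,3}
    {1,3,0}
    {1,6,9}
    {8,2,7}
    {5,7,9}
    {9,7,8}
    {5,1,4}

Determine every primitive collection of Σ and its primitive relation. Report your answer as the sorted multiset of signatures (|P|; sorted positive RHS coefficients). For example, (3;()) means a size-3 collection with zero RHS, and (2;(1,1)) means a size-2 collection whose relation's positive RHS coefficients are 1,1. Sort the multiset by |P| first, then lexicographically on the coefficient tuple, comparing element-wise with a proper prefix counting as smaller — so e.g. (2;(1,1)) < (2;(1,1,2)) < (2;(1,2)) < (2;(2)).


The 22 primitive collections of Σ (r=10, n=3):

  P={1,7}:  v_{1} + v_{7} = 0  ⟹  sig = (2;())
  P={3,9}:  v_{3} + v_{9} = 0  ⟹  sig = (2;())
  P={4,8}:  v_{4} + v_{8} = 0  ⟹  sig = (2;())
  P={0,4}:  v_{0} + v_{4} = v_{1}  ⟹  sig = (2;(1))
  P={0,7}:  v_{0} + v_{7} = v_{8}  ⟹  sig = (2;(1))
  P={0,9}:  v_{0} + v_{9} = v_{6}  ⟹  sig = (2;(1))
  P={1,8}:  v_{1} + v_{8} = v_{0}  ⟹  sig = (2;(1))
  P={2,5}:  v_{2} + v_{5} = v_{7}  ⟹  sig = (2;(1))
  P={3,5}:  v_{3} + v_{5} = v_{4}  ⟹  sig = (2;(1))
  P={3,6}:  v_{3} + v_{6} = v_{0}  ⟹  sig = (2;(1))
  P={4,9}:  v_{4} + v_{9} = v_{5}  ⟹  sig = (2;(1))
  P={5,8}:  v_{5} + v_{8} = v_{9}  ⟹  sig = (2;(1))
  P={0,5}:  v_{0} + v_{5} = v_{1} + v_{9}  ⟹  sig = (2;(1,1))
  P={1,2}:  v_{1} + v_{2} = v_{3} + v_{8}  ⟹  sig = (2;(1,1))
  P={2,4}:  v_{2} + v_{4} = v_{3} + v_{7}  ⟹  sig = (2;(1,1))
  P={2,9}:  v_{2} + v_{9} = v_{7} + v_{8}  ⟹  sig = (2;(1,1))
  P={4,6}:  v_{4} + v_{6} = v_{1} + v_{9}  ⟹  sig = (2;(1,1))
  P={6,7}:  v_{6} + v_{7} = v_{8} + v_{9}  ⟹  sig = (2;(1,1))
  P={0,2}:  v_{0} + v_{2} = v_{3} + 2·v_{8}  ⟹  sig = (2;(1,2))
  P={5,6}:  v_{5} + v_{6} = v_{1} + 2·v_{9}  ⟹  sig = (2;(1,2))
  P={2,6}:  v_{2} + v_{6} = 2·v_{8}  ⟹  sig = (2;(2))
  P={3,7,8}:  v_{3} + v_{7} + v_{8} = v_{2}  ⟹  sig = (3;(1))

Hence PRS(X_Σ) =
{ (2;()) ×3,  (2;(1)) ×9,  (2;(1,1)) ×6,  (2;(1,2)) ×2,  (2;(2)),  (3;(1)) }


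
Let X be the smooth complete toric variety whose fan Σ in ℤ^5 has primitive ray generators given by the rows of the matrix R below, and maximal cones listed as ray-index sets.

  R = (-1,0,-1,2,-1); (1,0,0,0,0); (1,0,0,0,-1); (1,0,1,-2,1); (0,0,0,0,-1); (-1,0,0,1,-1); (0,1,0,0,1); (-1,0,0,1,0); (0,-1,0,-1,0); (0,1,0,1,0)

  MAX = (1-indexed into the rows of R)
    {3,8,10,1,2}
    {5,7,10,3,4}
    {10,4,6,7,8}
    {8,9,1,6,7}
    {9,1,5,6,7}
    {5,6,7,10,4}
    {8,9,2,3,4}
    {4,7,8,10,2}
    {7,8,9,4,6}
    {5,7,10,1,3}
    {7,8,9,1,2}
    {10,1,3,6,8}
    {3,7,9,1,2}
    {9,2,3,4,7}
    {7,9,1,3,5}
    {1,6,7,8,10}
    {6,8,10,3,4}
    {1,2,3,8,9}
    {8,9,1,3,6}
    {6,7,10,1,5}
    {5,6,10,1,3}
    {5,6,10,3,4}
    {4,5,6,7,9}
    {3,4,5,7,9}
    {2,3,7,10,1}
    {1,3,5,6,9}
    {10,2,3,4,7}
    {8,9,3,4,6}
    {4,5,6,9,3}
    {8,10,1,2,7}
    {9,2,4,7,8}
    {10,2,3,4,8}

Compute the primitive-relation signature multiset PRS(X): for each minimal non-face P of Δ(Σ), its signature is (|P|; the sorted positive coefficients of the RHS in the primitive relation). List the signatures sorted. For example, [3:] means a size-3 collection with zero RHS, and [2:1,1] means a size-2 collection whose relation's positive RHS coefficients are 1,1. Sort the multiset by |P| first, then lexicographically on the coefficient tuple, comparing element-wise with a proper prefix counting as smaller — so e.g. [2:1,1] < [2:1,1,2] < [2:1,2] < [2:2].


7 collections generate NE(X_Σ); each relation:

  • {1,4}:  v_{1} + v_{4} = 0  →  sig = [2:]
  • {9,10}:  v_{9} + v_{10} = 0  →  sig = [2:]
  • {2,5}:  v_{2} + v_{5} = v_{3}  →  sig = [2:1]
  • {5,8}:  v_{5} + v_{8} = v_{6}  →  sig = [2:1]
  • {2,6}:  v_{2} + v_{6} = v_{3} + v_{8}  →  sig = [2:1,1]
  • {3,7,8}:  v_{3} + v_{7} + v_{8} = v_{10}  →  sig = [3:1]
  • {3,6,7}:  v_{3} + v_{6} + v_{7} = v_{5} + v_{10}  →  sig = [3:1,1]

Sorted signature multiset PRS(X):
    [2:]
    [2:]
    [2:1]
    [2:1]
    [2:1,1]
    [3:1]
    [3:1,1]


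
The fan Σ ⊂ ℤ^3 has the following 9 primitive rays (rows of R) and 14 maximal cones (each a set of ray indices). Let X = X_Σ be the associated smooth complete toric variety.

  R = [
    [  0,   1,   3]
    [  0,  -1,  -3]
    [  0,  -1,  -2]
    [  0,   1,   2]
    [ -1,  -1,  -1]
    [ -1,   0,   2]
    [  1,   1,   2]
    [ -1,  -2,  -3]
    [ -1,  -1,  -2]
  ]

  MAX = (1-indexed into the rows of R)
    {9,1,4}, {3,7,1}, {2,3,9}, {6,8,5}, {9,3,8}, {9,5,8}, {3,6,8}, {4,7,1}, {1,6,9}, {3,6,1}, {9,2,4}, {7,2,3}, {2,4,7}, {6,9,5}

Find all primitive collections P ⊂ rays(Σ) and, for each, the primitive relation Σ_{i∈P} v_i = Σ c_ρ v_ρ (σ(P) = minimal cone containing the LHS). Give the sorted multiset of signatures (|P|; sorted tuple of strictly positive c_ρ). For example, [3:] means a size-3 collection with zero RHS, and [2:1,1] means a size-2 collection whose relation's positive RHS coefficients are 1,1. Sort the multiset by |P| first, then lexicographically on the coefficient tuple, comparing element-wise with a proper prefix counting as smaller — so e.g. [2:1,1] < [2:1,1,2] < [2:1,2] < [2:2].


Σ has 18 primitive collections:

  P={1,2}:  v_{1} + v_{2} = 0  ⇒ sig = [2:]
  P={3,4}:  v_{3} + v_{4} = 0  ⇒ sig = [2:]
  P={7,9}:  v_{7} + v_{9} = 0  ⇒ sig = [2:]
  P={1,5}:  v_{1} + v_{5} = v_{6}  ⇒ sig = [2:1]
  P={2,6}:  v_{2} + v_{6} = v_{5}  ⇒ sig = [2:1]
  P={3,5}:  v_{3} + v_{5} = v_{8}  ⇒ sig = [2:1]
  P={4,8}:  v_{4} + v_{8} = v_{5}  ⇒ sig = [2:1]
  P={1,8}:  v_{1} + v_{8} = v_{3} + v_{6}  ⇒ sig = [2:1,1]
  P={2,5}:  v_{2} + v_{5} = v_{3} + v_{9}  ⇒ sig = [2:1,1]
  P={4,5}:  v_{4} + v_{5} = v_{1} + v_{9}  ⇒ sig = [2:1,1]
  P={5,7}:  v_{5} + v_{7} = v_{1} + v_{3}  ⇒ sig = [2:1,1]
  P={2,8}:  v_{2} + v_{8} = 2·v_{3} + v_{9}  ⇒ sig = [2:1,2]
  P={4,6}:  v_{4} + v_{6} = 2·v_{1} + v_{9}  ⇒ sig = [2:1,2]
  P={6,7}:  v_{6} + v_{7} = 2·v_{1} + v_{3}  ⇒ sig = [2:1,2]
  P={7,8}:  v_{7} + v_{8} = v_{1} + 2·v_{3}  ⇒ sig = [2:1,2]
  P={1,3,9}:  v_{1} + v_{3} + v_{9} = v_{5}  ⇒ sig = [3:1]
  P={3,6,9}:  v_{3} + v_{6} + v_{9} = 2·v_{5}  ⇒ sig = [3:2]
  P={6,8,9}:  v_{6} + v_{8} + v_{9} = 3·v_{5}  ⇒ sig = [3:3]

so the primitive-relation signature multiset is
    |P|=2: 15 collections, coeffs (), (), (), (1), (1), (1), (1), (1,1), (1,1), (1,1), (1,1), (1,2), (1,2), (1,2), (1,2)
    |P|=3: 3 collections, coeffs (1), (2), (3)


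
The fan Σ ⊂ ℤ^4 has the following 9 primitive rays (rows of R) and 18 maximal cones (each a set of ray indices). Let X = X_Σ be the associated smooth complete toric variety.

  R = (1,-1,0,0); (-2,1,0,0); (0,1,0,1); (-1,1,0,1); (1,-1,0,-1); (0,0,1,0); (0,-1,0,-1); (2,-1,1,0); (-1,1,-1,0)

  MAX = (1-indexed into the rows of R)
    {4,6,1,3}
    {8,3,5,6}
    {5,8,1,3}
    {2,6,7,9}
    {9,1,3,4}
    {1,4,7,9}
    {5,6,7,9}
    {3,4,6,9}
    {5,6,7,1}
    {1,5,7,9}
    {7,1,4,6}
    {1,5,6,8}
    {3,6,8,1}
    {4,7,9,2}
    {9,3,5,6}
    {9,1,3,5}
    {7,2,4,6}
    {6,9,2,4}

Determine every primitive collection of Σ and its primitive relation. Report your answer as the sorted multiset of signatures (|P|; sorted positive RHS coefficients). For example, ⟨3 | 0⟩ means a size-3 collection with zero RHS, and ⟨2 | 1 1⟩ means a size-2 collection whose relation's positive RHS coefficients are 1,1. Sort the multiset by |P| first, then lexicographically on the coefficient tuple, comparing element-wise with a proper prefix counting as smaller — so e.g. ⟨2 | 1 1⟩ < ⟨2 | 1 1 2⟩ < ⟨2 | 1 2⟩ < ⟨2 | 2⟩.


|primitive collections| = 12. Relations:

  • {3,7}:  v_{3} + v_{7} = 0  ⇒ sig = ⟨2 | 0⟩
  • {4,5}:  v_{4} + v_{5} = 0  ⇒ sig = ⟨2 | 0⟩
  • {2,8}:  v_{2} + v_{8} = v_{6}  ⇒ sig = ⟨2 | 1⟩
  • {1,2}:  v_{1} + v_{2} = v_{4} + v_{7}  ⇒ sig = ⟨2 | 1 1⟩
  • {8,9}:  v_{8} + v_{9} = v_{3} + v_{5}  ⇒ sig = ⟨2 | 1 1⟩
  • {2,3}:  v_{2} + v_{3} = v_{4} + v_{6} + v_{9}  ⇒ sig = ⟨2 | 1 1 1⟩
  • {2,5}:  v_{2} + v_{5} = v_{6} + v_{7} + v_{9}  ⇒ sig = ⟨2 | 1 1 1⟩
  • {4,8}:  v_{4} + v_{8} = v_{1} + v_{3} + v_{6}  ⇒ sig = ⟨2 | 1 1 1⟩
  • {7,8}:  v_{7} + v_{8} = v_{1} + v_{5} + v_{6}  ⇒ sig = ⟨2 | 1 1 1⟩
  • {1,6,9}:  v_{1} + v_{6} + v_{9} = 0  ⇒ sig = ⟨3 | 0⟩
  • {1,3,5,6}:  v_{1} + v_{3} + v_{5} + v_{6} = v_{8}  ⇒ sig = ⟨4 | 1⟩
  • {4,6,7,9}:  v_{4} + v_{6} + v_{7} + v_{9} = v_{2}  ⇒ sig = ⟨4 | 1⟩

so the primitive-relation signature multiset is
{ ⟨2 | 0⟩ ×2,  ⟨2 | 1⟩,  ⟨2 | 1 1⟩ ×2,  ⟨2 | 1 1 1⟩ ×4,  ⟨3 | 0⟩,  ⟨4 | 1⟩ ×2 }


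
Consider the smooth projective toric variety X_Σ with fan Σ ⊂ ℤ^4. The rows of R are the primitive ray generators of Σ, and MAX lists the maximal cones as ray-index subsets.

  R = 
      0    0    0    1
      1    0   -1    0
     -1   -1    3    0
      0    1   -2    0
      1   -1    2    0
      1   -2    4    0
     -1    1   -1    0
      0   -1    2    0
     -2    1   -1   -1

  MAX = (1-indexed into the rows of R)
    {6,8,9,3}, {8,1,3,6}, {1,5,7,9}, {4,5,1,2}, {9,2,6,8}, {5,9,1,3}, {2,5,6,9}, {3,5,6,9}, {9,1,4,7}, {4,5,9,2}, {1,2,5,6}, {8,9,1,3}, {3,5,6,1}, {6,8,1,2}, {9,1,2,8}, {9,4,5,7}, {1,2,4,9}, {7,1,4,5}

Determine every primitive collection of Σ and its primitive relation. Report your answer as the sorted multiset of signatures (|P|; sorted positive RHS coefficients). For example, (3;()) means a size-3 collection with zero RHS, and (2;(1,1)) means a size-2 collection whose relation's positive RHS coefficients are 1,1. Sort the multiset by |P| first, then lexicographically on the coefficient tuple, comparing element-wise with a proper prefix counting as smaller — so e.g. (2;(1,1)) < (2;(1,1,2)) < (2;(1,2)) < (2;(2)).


Σ has 12 primitive collections:

  P={4,8}:  v_{4} + v_{8} = 0  ⟹  sig = (2;())
  P={2,3}:  v_{2} + v_{3} = v_{8}  ⟹  sig = (2;(1))
  P={2,7}:  v_{2} + v_{7} = v_{4}  ⟹  sig = (2;(1))
  P={4,6}:  v_{4} + v_{6} = v_{5}  ⟹  sig = (2;(1))
  P={5,8}:  v_{5} + v_{8} = v_{6}  ⟹  sig = (2;(1))
  P={3,4}:  v_{3} + v_{4} = v_{1} + v_{5} + v_{9}  ⟹  sig = (2;(1,1,1))
  P={7,8}:  v_{7} + v_{8} = v_{1} + v_{5} + v_{9}  ⟹  sig = (2;(1,1,1))
  P={6,7}:  v_{6} + v_{7} = v_{1} + 2·v_{5} + v_{9}  ⟹  sig = (2;(1,1,2))
  P={3,7}:  v_{3} + v_{7} = 2·v_{1} + 2·v_{5} + 2·v_{9}  ⟹  sig = (2;(2,2,2))
  P={1,6,9}:  v_{1} + v_{6} + v_{9} = v_{3}  ⟹  sig = (3;(1))
  P={1,2,5,9}:  v_{1} + v_{2} + v_{5} + v_{9} = 0  ⟹  sig = (4;())
  P={1,4,5,9}:  v_{1} + v_{4} + v_{5} + v_{9} = v_{7}  ⟹  sig = (4;(1))

Sorted signature multiset PRS(X):
    |P|=2: 9 collections, coeffs (), (1), (1), (1), (1), (1,1,1), (1,1,1), (1,1,2), (2,2,2)
    |P|=3: 1 collection, coeffs (1)
    |P|=4: 2 collections, coeffs (), (1)


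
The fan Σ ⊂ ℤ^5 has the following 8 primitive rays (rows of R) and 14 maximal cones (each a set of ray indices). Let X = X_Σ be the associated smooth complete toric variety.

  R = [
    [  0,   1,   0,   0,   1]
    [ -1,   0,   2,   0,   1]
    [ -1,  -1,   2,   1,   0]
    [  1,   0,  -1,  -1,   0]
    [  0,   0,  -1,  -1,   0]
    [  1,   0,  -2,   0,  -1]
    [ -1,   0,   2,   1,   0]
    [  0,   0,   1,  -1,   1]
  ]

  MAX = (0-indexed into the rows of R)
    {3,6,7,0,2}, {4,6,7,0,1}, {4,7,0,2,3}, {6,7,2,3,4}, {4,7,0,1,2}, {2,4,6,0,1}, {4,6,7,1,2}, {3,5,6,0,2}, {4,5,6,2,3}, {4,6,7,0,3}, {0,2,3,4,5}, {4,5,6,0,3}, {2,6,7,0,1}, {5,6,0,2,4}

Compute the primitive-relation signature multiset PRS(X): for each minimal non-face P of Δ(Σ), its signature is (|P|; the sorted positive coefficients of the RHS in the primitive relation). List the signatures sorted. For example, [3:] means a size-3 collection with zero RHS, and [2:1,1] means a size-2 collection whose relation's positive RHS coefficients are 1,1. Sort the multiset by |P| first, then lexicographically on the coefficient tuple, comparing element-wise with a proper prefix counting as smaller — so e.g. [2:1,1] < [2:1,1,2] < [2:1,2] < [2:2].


5 collections generate NE(X_Σ); each relation:

  • {1,5}:  v_{1} + v_{5} = 0  ⇒ sig = [2:]
  • {1,3}:  v_{1} + v_{3} = v_{7}  ⇒ sig = [2:1]
  • {5,7}:  v_{5} + v_{7} = v_{3}  ⇒ sig = [2:1]
  • {0,2,3,4,6}:  v_{0} + v_{2} + v_{3} + v_{4} + v_{6} = v_{1}  ⇒ sig = [5:1]
  • {0,2,4,6,7}:  v_{0} + v_{2} + v_{4} + v_{6} + v_{7} = 2·v_{1}  ⇒ sig = [5:2]

Hence PRS(X_Σ) =
    |P|=2: 3 collections, coeffs (), (1), (1)
    |P|=5: 2 collections, coeffs (1), (2)


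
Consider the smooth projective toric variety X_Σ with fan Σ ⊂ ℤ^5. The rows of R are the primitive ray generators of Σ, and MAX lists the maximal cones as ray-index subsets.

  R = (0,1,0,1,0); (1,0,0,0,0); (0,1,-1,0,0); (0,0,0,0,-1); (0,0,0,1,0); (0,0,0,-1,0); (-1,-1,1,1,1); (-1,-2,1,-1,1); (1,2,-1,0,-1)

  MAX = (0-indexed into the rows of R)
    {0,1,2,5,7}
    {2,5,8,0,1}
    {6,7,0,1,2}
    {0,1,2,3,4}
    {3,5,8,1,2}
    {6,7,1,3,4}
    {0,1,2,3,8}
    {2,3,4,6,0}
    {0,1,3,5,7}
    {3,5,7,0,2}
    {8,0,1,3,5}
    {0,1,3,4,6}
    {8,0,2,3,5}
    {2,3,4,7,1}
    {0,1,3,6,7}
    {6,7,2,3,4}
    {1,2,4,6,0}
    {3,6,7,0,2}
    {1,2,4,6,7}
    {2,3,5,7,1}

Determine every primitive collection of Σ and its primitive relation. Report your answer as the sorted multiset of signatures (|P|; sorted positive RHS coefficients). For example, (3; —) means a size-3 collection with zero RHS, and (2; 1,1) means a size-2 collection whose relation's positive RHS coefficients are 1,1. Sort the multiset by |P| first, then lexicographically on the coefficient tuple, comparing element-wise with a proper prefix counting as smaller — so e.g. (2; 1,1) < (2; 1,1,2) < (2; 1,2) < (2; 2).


|primitive collections| = 9. Relations:

  P={4,5}:  v_{4} + v_{5} = 0  →  sig = (2; —)
  P={6,8}:  v_{6} + v_{8} = v_{0}  →  sig = (2; 1)
  P={7,8}:  v_{7} + v_{8} = v_{5}  →  sig = (2; 1)
  P={5,6}:  v_{5} + v_{6} = v_{0} + v_{7}  →  sig = (2; 1,1)
  P={4,8}:  v_{4} + v_{8} = v_{0} + v_{1} + v_{2} + v_{3}  →  sig = (2; 1,1,1,1)
  P={0,4,7}:  v_{0} + v_{4} + v_{7} = v_{6}  →  sig = (3; 1)
  P={1,2,3,6}:  v_{1} + v_{2} + v_{3} + v_{6} = v_{4}  →  sig = (4; 1)
  P={0,1,2,3,7}:  v_{0} + v_{1} + v_{2} + v_{3} + v_{7} = 0  →  sig = (5; —)
  P={0,1,2,3,5}:  v_{0} + v_{1} + v_{2} + v_{3} + v_{5} = v_{8}  →  sig = (5; 1)

Signatures (|P|; sorted positive RHS coefficients), sorted:
{ (2; —),  (2; 1) ×2,  (2; 1,1),  (2; 1,1,1,1),  (3; 1),  (4; 1),  (5; —),  (5; 1) }


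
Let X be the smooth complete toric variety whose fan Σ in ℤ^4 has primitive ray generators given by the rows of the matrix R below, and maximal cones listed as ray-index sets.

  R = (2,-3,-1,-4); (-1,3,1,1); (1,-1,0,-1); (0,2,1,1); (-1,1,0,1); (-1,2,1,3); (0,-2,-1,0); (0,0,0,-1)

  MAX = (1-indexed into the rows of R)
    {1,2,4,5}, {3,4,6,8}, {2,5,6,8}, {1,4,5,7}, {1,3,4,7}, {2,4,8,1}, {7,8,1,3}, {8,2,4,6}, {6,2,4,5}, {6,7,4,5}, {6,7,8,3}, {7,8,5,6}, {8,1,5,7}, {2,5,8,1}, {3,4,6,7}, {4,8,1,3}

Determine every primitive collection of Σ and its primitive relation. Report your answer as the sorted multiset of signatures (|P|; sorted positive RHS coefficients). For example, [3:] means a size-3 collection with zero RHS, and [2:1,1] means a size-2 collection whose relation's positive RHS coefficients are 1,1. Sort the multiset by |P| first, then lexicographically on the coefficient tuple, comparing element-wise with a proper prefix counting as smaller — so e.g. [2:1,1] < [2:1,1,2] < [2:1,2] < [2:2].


6 collections generate NE(X_Σ); each relation:

  {3,5}:  v_{3} + v_{5} = 0  ⟹  sig = [2:]
  {1,6}:  v_{1} + v_{6} = v_{3}  ⟹  sig = [2:1]
  {2,7}:  v_{2} + v_{7} = v_{5}  ⟹  sig = [2:1]
  {2,3}:  v_{2} + v_{3} = v_{4} + v_{8}  ⟹  sig = [2:1,1]
  {4,7,8}:  v_{4} + v_{7} + v_{8} = 0  ⟹  sig = [3:]
  {4,5,8}:  v_{4} + v_{5} + v_{8} = v_{2}  ⟹  sig = [3:1]

so the primitive-relation signature multiset is
[[2:], [2:1], [2:1], [2:1,1], [3:], [3:1]]


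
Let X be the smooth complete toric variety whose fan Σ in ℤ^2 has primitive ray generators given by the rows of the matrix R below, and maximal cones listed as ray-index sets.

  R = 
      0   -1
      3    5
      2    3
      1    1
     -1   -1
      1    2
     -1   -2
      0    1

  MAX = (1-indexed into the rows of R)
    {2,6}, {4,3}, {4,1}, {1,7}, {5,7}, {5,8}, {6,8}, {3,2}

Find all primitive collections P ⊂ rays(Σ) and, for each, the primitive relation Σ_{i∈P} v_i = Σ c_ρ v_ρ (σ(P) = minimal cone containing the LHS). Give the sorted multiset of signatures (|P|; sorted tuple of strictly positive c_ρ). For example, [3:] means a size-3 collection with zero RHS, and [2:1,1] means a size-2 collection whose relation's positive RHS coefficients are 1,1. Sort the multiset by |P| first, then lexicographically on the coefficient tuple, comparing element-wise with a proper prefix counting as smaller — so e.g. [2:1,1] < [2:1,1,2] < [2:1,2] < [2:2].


The 20 primitive collections of Σ (r=8, n=2):

  P = {1,8}:  v_{1} + v_{8} = 0  so sig = [2:]
  P = {4,5}:  v_{4} + v_{5} = 0  so sig = [2:]
  P = {6,7}:  v_{6} + v_{7} = 0  so sig = [2:]
  P = {1,5}:  v_{1} + v_{5} = v_{7}  so sig = [2:1]
  P = {1,6}:  v_{1} + v_{6} = v_{4}  so sig = [2:1]
  P = {2,7}:  v_{2} + v_{7} = v_{3}  so sig = [2:1]
  P = {3,5}:  v_{3} + v_{5} = v_{6}  so sig = [2:1]
  P = {3,6}:  v_{3} + v_{6} = v_{2}  so sig = [2:1]
  P = {3,7}:  v_{3} + v_{7} = v_{4}  so sig = [2:1]
  P = {4,6}:  v_{4} + v_{6} = v_{3}  so sig = [2:1]
  P = {4,7}:  v_{4} + v_{7} = v_{1}  so sig = [2:1]
  P = {4,8}:  v_{4} + v_{8} = v_{6}  so sig = [2:1]
  P = {5,6}:  v_{5} + v_{6} = v_{8}  so sig = [2:1]
  P = {7,8}:  v_{7} + v_{8} = v_{5}  so sig = [2:1]
  P = {1,2}:  v_{1} + v_{2} = v_{3} + v_{4}  so sig = [2:1,1]
  P = {1,3}:  v_{1} + v_{3} = 2·v_{4}  so sig = [2:2]
  P = {2,4}:  v_{2} + v_{4} = 2·v_{3}  so sig = [2:2]
  P = {2,5}:  v_{2} + v_{5} = 2·v_{6}  so sig = [2:2]
  P = {3,8}:  v_{3} + v_{8} = 2·v_{6}  so sig = [2:2]
  P = {2,8}:  v_{2} + v_{8} = 3·v_{6}  so sig = [2:3]

Sorted signature multiset PRS(X):
{ [2:] ×3,  [2:1] ×11,  [2:1,1],  [2:2] ×4,  [2:3] }


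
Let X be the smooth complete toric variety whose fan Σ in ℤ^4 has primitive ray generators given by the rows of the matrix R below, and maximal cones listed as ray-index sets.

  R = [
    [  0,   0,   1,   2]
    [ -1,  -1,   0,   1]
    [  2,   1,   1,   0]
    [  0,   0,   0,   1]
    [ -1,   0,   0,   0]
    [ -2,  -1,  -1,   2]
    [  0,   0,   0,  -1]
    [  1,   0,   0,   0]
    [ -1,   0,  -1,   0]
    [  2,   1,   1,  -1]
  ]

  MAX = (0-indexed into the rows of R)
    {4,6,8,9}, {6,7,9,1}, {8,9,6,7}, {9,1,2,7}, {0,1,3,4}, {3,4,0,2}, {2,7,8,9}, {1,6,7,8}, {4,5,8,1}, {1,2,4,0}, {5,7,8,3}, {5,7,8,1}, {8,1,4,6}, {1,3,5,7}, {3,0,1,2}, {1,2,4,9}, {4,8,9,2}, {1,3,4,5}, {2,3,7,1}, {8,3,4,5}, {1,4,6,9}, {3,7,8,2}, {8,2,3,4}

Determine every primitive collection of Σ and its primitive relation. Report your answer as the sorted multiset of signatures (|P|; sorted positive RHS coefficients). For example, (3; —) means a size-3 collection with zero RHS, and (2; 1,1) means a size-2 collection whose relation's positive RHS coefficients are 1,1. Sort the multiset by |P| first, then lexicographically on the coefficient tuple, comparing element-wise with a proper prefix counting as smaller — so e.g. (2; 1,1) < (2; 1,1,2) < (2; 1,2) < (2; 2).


|primitive collections| = 16. Relations:

  {3,6}:  v_{3} + v_{6} = 0  →  sig = (2; —)
  {4,7}:  v_{4} + v_{7} = 0  →  sig = (2; —)
  {2,6}:  v_{2} + v_{6} = v_{9}  →  sig = (2; 1)
  {3,9}:  v_{3} + v_{9} = v_{2}  →  sig = (2; 1)
  {5,9}:  v_{5} + v_{9} = v_{3}  →  sig = (2; 1)
  {5,6}:  v_{5} + v_{6} = v_{1} + v_{8}  →  sig = (2; 1,1)
  {0,6}:  v_{0} + v_{6} = v_{1} + v_{2} + v_{4}  →  sig = (2; 1,1,1)
  {0,7}:  v_{0} + v_{7} = v_{1} + v_{2} + v_{3}  →  sig = (2; 1,1,1)
  {0,9}:  v_{0} + v_{9} = v_{1} + 2·v_{2} + v_{4}  →  sig = (2; 1,1,2)
  {0,5}:  v_{0} + v_{5} = v_{1} + 3·v_{3} + v_{4}  →  sig = (2; 1,1,3)
  {0,8}:  v_{0} + v_{8} = 2·v_{3} + v_{4}  →  sig = (2; 1,2)
  {2,5}:  v_{2} + v_{5} = 2·v_{3}  →  sig = (2; 2)
  {1,8,9}:  v_{1} + v_{8} + v_{9} = 0  →  sig = (3; —)
  {1,2,8}:  v_{1} + v_{2} + v_{8} = v_{3}  →  sig = (3; 1)
  {1,3,8}:  v_{1} + v_{3} + v_{8} = v_{5}  →  sig = (3; 1)
  {1,2,3,4}:  v_{1} + v_{2} + v_{3} + v_{4} = v_{0}  →  sig = (4; 1)

so the primitive-relation signature multiset is
    (2; —)
    (2; —)
    (2; 1)
    (2; 1)
    (2; 1)
    (2; 1,1)
    (2; 1,1,1)
    (2; 1,1,1)
    (2; 1,1,2)
    (2; 1,1,3)
    (2; 1,2)
    (2; 2)
    (3; —)
    (3; 1)
    (3; 1)
    (4; 1)


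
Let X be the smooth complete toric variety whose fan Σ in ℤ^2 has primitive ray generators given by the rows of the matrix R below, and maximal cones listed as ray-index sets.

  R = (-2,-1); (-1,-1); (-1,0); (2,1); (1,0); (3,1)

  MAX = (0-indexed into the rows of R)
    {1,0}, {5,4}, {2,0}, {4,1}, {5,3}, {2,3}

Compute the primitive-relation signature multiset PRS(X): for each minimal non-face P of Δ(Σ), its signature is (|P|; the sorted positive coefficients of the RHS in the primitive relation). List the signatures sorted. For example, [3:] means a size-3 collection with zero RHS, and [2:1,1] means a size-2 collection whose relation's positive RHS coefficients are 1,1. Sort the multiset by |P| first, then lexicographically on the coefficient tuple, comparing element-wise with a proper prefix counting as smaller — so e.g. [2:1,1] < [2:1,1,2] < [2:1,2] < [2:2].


Σ has 9 primitive collections:

  P = {0,3}:  v_{0} + v_{3} = 0 — sig = [2:]
  P = {2,4}:  v_{2} + v_{4} = 0 — sig = [2:]
  P = {0,4}:  v_{0} + v_{4} = v_{1} — sig = [2:1]
  P = {0,5}:  v_{0} + v_{5} = v_{4} — sig = [2:1]
  P = {1,2}:  v_{1} + v_{2} = v_{0} — sig = [2:1]
  P = {1,3}:  v_{1} + v_{3} = v_{4} — sig = [2:1]
  P = {2,5}:  v_{2} + v_{5} = v_{3} — sig = [2:1]
  P = {3,4}:  v_{3} + v_{4} = v_{5} — sig = [2:1]
  P = {1,5}:  v_{1} + v_{5} = 2·v_{4} — sig = [2:2]

so the primitive-relation signature multiset is
    |P|=2: 9 collections, coeffs (), (), (1), (1), (1), (1), (1), (1), (2)


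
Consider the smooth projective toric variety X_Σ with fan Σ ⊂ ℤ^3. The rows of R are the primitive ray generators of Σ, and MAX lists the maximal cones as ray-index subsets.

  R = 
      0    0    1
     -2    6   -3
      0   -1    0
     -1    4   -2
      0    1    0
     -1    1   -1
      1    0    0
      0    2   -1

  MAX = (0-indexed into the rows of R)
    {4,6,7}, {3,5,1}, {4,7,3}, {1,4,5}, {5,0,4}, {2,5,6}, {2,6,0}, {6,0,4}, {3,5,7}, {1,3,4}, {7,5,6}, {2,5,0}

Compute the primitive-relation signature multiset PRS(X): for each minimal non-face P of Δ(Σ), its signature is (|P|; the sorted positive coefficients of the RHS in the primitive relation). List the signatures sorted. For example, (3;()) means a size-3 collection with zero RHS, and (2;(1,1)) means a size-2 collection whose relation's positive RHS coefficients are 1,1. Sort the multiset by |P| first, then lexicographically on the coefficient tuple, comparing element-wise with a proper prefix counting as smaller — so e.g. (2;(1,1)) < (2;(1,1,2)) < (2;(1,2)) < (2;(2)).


14 collections generate NE(X_Σ); each relation:

  {2,4}:  v_{2} + v_{4} = 0  ⇒ sig = (2;())
  {1,2}:  v_{1} + v_{2} = v_{3} + v_{5}  ⇒ sig = (2;(1,1))
  {1,6}:  v_{1} + v_{6} = v_{3} + v_{7}  ⇒ sig = (2;(1,1))
  {2,3}:  v_{2} + v_{3} = v_{5} + v_{7}  ⇒ sig = (2;(1,1))
  {2,7}:  v_{2} + v_{7} = v_{5} + v_{6}  ⇒ sig = (2;(1,1))
  {0,3}:  v_{0} + v_{3} = 3·v_{4} + v_{5}  ⇒ sig = (2;(1,3))
  {0,7}:  v_{0} + v_{7} = 2·v_{4}  ⇒ sig = (2;(2))
  {1,7}:  v_{1} + v_{7} = 2·v_{3}  ⇒ sig = (2;(2))
  {3,6}:  v_{3} + v_{6} = 2·v_{7}  ⇒ sig = (2;(2))
  {0,1}:  v_{0} + v_{1} = 4·v_{4} + 2·v_{5}  ⇒ sig = (2;(2,4))
  {0,5,6}:  v_{0} + v_{5} + v_{6} = v_{4}  ⇒ sig = (3;(1))
  {3,4,5}:  v_{3} + v_{4} + v_{5} = v_{1}  ⇒ sig = (3;(1))
  {4,5,6}:  v_{4} + v_{5} + v_{6} = v_{7}  ⇒ sig = (3;(1))
  {4,5,7}:  v_{4} + v_{5} + v_{7} = v_{3}  ⇒ sig = (3;(1))

Hence PRS(X_Σ) =
    |P|=2: 10 collections, coeffs (), (1,1), (1,1), (1,1), (1,1), (1,3), (2), (2), (2), (2,4)
    |P|=3: 4 collections, coeffs (1), (1), (1), (1)


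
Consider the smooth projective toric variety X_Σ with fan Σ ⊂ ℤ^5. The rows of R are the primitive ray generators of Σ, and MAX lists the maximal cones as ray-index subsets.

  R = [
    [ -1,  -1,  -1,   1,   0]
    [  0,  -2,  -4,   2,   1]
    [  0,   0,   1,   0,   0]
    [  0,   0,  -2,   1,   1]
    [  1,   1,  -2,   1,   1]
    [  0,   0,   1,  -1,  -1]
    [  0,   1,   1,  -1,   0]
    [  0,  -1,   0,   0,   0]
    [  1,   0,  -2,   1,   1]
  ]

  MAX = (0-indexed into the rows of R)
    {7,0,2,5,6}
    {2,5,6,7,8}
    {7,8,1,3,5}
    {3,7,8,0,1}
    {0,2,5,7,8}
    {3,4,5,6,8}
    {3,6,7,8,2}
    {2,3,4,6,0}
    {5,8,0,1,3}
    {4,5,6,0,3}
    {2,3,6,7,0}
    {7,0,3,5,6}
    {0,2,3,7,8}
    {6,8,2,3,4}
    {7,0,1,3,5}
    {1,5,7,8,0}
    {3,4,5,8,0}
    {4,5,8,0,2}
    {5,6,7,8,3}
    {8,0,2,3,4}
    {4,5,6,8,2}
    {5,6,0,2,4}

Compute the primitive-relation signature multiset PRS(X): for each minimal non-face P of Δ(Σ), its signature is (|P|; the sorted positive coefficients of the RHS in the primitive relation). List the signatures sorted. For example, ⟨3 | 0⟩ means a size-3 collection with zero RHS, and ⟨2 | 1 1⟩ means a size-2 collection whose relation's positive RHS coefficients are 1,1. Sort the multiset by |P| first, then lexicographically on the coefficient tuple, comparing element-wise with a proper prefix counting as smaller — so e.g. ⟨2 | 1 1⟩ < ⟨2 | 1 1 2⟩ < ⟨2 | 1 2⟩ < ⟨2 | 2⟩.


7 collections generate NE(X_Σ); each relation:

  • {4,7}:  v_{4} + v_{7} = v_{8}  ⇒ sig = ⟨2 | 1⟩
  • {1,2}:  v_{1} + v_{2} = v_{0} + v_{7} + v_{8}  ⇒ sig = ⟨2 | 1 1 1⟩
  • {1,4}:  v_{1} + v_{4} = v_{0} + v_{3} + v_{5} + 2·v_{8}  ⇒ sig = ⟨2 | 1 1 1 2⟩
  • {1,6}:  v_{1} + v_{6} = 2·v_{3} + v_{5} + v_{7}  ⇒ sig = ⟨2 | 1 1 2⟩
  • {2,3,5}:  v_{2} + v_{3} + v_{5} = 0  ⇒ sig = ⟨3 | 0⟩
  • {0,6,8}:  v_{0} + v_{6} + v_{8} = v_{3}  ⇒ sig = ⟨3 | 1⟩
  • {0,3,5,7,8}:  v_{0} + v_{3} + v_{5} + v_{7} + v_{8} = v_{1}  ⇒ sig = ⟨5 | 1⟩

Hence PRS(X_Σ) =
[⟨2 | 1⟩, ⟨2 | 1 1 1⟩, ⟨2 | 1 1 1 2⟩, ⟨2 | 1 1 2⟩, ⟨3 | 0⟩, ⟨3 | 1⟩, ⟨5 | 1⟩]


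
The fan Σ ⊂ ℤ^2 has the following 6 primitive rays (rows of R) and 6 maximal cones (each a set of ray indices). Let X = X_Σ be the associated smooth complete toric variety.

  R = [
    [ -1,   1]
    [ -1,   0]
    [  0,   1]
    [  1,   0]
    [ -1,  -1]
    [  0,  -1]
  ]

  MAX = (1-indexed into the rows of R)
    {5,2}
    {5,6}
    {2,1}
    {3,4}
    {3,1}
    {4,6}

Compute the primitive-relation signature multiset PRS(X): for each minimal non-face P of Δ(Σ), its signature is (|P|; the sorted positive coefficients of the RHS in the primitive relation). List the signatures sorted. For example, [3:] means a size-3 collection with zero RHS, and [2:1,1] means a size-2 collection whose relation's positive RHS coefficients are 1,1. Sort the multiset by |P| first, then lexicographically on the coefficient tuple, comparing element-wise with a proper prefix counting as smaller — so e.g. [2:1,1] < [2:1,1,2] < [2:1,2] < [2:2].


9 minimal non-faces of Δ(Σ) (on 6 rays):

  {2,4}:  v_{2} + v_{4} = 0  ⇒ sig = [2:]
  {3,6}:  v_{3} + v_{6} = 0  ⇒ sig = [2:]
  {1,4}:  v_{1} + v_{4} = v_{3}  ⇒ sig = [2:1]
  {1,6}:  v_{1} + v_{6} = v_{2}  ⇒ sig = [2:1]
  {2,3}:  v_{2} + v_{3} = v_{1}  ⇒ sig = [2:1]
  {2,6}:  v_{2} + v_{6} = v_{5}  ⇒ sig = [2:1]
  {3,5}:  v_{3} + v_{5} = v_{2}  ⇒ sig = [2:1]
  {4,5}:  v_{4} + v_{5} = v_{6}  ⇒ sig = [2:1]
  {1,5}:  v_{1} + v_{5} = 2·v_{2}  ⇒ sig = [2:2]

Sorted signature multiset PRS(X):
    |P|=2: 9 collections, coeffs (), (), (1), (1), (1), (1), (1), (1), (2)


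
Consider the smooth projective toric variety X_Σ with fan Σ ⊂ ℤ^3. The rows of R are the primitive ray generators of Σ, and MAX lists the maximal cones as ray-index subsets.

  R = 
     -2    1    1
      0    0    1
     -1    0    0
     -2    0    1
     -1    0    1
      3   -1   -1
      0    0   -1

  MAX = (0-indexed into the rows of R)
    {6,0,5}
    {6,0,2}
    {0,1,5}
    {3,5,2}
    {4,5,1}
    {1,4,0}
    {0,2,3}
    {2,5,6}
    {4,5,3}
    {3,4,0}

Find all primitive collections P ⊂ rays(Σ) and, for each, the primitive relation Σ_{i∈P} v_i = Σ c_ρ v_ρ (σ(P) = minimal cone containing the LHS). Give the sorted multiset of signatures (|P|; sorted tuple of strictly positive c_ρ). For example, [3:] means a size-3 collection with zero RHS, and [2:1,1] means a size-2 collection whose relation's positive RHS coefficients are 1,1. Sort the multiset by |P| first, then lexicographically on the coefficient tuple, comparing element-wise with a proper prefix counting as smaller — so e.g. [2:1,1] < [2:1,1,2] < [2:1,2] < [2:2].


Primitive collections (9):

  {1,6}:  v_{1} + v_{6} = 0  →  sig = [2:]
  {1,2}:  v_{1} + v_{2} = v_{4}  →  sig = [2:1]
  {2,4}:  v_{2} + v_{4} = v_{3}  →  sig = [2:1]
  {4,6}:  v_{4} + v_{6} = v_{2}  →  sig = [2:1]
  {1,3}:  v_{1} + v_{3} = 2·v_{4}  →  sig = [2:2]
  {3,6}:  v_{3} + v_{6} = 2·v_{2}  →  sig = [2:2]
  {0,2,5}:  v_{0} + v_{2} + v_{5} = 0  →  sig = [3:]
  {0,3,5}:  v_{0} + v_{3} + v_{5} = v_{4}  →  sig = [3:1]
  {0,4,5}:  v_{0} + v_{4} + v_{5} = v_{1}  →  sig = [3:1]

Sorted signature multiset PRS(X):
{ [2:],  [2:1] ×3,  [2:2] ×2,  [3:],  [3:1] ×2 }


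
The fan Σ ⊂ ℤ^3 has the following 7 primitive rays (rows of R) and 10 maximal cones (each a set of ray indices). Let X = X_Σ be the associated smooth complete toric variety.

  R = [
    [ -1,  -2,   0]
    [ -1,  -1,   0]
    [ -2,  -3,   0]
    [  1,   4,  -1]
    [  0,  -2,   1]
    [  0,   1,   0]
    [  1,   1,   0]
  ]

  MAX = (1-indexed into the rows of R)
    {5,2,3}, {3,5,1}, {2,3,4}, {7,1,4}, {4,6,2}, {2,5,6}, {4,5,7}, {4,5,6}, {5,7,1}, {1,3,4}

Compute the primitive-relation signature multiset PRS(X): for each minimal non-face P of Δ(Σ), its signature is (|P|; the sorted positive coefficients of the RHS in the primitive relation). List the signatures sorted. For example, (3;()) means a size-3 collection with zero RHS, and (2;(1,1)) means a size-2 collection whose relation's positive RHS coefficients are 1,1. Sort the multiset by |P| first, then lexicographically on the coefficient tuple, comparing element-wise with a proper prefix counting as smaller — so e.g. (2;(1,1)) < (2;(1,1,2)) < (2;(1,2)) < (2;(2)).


9 collections generate NE(X_Σ); each relation:

  P={2,7}:  v_{2} + v_{7} = 0 ; sig = (2;())
  P={1,2}:  v_{1} + v_{2} = v_{3} ; sig = (2;(1))
  P={1,6}:  v_{1} + v_{6} = v_{2} ; sig = (2;(1))
  P={3,7}:  v_{3} + v_{7} = v_{1} ; sig = (2;(1))
  P={6,7}:  v_{6} + v_{7} = v_{4} + v_{5} ; sig = (2;(1,1))
  P={3,6}:  v_{3} + v_{6} = 2·v_{2} ; sig = (2;(2))
  P={1,4,5}:  v_{1} + v_{4} + v_{5} = 0 ; sig = (3;())
  P={2,4,5}:  v_{2} + v_{4} + v_{5} = v_{6} ; sig = (3;(1))
  P={3,4,5}:  v_{3} + v_{4} + v_{5} = v_{2} ; sig = (3;(1))

Hence PRS(X_Σ) =
    (2;())
    (2;(1))
    (2;(1))
    (2;(1))
    (2;(1,1))
    (2;(2))
    (3;())
    (3;(1))
    (3;(1))


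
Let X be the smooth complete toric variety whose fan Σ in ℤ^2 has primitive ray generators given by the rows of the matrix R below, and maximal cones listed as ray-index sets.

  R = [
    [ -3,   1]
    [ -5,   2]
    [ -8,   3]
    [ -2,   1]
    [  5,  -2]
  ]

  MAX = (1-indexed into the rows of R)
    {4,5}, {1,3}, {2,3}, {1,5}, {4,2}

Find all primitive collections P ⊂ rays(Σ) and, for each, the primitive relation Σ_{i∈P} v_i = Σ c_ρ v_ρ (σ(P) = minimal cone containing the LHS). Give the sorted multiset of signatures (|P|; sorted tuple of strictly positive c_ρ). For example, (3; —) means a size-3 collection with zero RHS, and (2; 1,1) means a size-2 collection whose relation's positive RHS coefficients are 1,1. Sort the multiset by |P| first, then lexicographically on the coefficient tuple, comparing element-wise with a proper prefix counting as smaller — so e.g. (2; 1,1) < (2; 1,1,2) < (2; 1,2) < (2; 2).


Δ(Σ) — 5 vertices, 5 min non-faces:

  {2,5}:  v_{2} + v_{5} = 0  →  sig = (2; —)
  {1,2}:  v_{1} + v_{2} = v_{3}  →  sig = (2; 1)
  {1,4}:  v_{1} + v_{4} = v_{2}  →  sig = (2; 1)
  {3,5}:  v_{3} + v_{5} = v_{1}  →  sig = (2; 1)
  {3,4}:  v_{3} + v_{4} = 2·v_{2}  →  sig = (2; 2)

Sorted signature multiset PRS(X):
{ (2; —),  (2; 1) ×3,  (2; 2) }


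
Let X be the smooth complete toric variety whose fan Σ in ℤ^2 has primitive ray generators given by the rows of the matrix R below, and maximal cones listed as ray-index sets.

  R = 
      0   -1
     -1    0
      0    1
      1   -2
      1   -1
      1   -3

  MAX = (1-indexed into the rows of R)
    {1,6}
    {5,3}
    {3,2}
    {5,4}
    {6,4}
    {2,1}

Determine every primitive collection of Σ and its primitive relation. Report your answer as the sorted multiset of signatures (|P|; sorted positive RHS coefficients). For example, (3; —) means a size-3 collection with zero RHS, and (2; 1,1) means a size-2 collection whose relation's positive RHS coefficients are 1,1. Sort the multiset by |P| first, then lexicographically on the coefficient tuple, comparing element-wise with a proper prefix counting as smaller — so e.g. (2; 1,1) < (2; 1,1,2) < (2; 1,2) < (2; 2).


9 minimal non-faces of Δ(Σ) (on 6 rays):

  {1,3}:  v_{1} + v_{3} = 0 ; sig = (2; —)
  {1,4}:  v_{1} + v_{4} = v_{6} ; sig = (2; 1)
  {1,5}:  v_{1} + v_{5} = v_{4} ; sig = (2; 1)
  {2,5}:  v_{2} + v_{5} = v_{1} ; sig = (2; 1)
  {3,4}:  v_{3} + v_{4} = v_{5} ; sig = (2; 1)
  {3,6}:  v_{3} + v_{6} = v_{4} ; sig = (2; 1)
  {2,4}:  v_{2} + v_{4} = 2·v_{1} ; sig = (2; 2)
  {5,6}:  v_{5} + v_{6} = 2·v_{4} ; sig = (2; 2)
  {2,6}:  v_{2} + v_{6} = 3·v_{1} ; sig = (2; 3)

Signatures (|P|; sorted positive RHS coefficients), sorted:
{ (2; —),  (2; 1) ×5,  (2; 2) ×2,  (2; 3) }
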